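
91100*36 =3279600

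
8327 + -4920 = 3407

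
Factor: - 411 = -3^1 *137^1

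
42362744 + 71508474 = 113871218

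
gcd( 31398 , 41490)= 6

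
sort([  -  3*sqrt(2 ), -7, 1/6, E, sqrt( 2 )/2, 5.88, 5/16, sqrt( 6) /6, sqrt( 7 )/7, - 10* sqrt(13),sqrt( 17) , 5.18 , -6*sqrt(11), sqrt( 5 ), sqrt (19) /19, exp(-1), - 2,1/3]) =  [-10*sqrt( 13 ) ,-6*sqrt ( 11), - 7, - 3*sqrt( 2 ), - 2 , 1/6,  sqrt(19)/19,5/16,1/3,exp(-1 ),sqrt( 7) /7,sqrt( 6 ) /6,sqrt( 2) /2,  sqrt( 5), E,sqrt( 17), 5.18, 5.88]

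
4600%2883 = 1717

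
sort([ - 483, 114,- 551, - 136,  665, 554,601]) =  [ - 551, - 483,  -  136, 114 , 554,601,  665]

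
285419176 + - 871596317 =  - 586177141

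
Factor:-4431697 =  - 4431697^1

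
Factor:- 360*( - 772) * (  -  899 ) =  - 249850080 = - 2^5 * 3^2 * 5^1*29^1*31^1 * 193^1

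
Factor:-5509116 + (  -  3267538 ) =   -  8776654 = - 2^1 * 229^1 *19163^1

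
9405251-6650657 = 2754594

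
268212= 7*38316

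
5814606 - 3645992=2168614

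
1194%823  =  371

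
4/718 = 2/359 = 0.01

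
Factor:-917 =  - 7^1*131^1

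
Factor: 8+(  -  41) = -3^1*11^1 = -33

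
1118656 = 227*4928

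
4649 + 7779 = 12428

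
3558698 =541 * 6578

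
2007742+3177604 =5185346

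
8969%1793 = 4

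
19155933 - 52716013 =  - 33560080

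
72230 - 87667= - 15437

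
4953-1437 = 3516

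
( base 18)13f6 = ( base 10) 7080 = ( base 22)EDI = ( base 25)B85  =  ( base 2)1101110101000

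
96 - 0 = 96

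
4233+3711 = 7944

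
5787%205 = 47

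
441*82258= 36275778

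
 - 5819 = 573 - 6392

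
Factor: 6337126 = 2^1*3168563^1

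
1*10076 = 10076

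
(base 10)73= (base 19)3g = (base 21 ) 3A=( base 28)2H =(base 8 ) 111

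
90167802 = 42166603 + 48001199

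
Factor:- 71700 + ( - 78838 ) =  - 150538 = - 2^1*75269^1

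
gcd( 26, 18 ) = 2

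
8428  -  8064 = 364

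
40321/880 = 45 + 721/880 = 45.82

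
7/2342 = 7/2342 = 0.00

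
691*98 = 67718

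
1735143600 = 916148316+818995284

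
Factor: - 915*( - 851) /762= 2^ ( - 1 ) * 5^1 * 23^1*37^1*61^1*127^(  -  1)=259555/254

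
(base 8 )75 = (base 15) 41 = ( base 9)67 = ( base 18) 37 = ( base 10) 61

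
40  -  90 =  - 50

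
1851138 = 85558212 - 83707074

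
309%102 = 3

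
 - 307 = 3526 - 3833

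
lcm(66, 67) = 4422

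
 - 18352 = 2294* ( - 8)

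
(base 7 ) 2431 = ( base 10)904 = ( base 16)388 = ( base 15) 404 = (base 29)125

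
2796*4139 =11572644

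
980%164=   160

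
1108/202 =554/101 =5.49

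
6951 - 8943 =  - 1992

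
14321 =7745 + 6576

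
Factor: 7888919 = 7888919^1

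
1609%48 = 25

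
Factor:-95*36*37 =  - 126540=- 2^2* 3^2 * 5^1*19^1 * 37^1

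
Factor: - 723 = - 3^1*241^1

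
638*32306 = 20611228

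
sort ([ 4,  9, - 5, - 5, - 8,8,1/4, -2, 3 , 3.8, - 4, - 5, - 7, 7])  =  [ - 8, - 7 , - 5, - 5, - 5, - 4, - 2, 1/4,  3,3.8, 4,7, 8,9]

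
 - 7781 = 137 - 7918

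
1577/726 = 1577/726   =  2.17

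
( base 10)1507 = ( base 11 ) 1150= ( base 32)1F3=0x5E3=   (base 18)4BD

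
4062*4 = 16248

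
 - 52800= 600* ( - 88)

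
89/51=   89/51= 1.75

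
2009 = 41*49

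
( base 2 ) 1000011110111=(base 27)5pn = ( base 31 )4G3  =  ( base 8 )10367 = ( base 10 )4343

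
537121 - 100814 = 436307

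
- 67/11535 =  - 67/11535=-0.01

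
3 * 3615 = 10845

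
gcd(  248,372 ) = 124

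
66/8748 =11/1458 = 0.01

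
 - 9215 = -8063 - 1152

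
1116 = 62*18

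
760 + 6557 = 7317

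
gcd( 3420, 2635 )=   5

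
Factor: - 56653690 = -2^1*5^1*17^1*151^1*2207^1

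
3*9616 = 28848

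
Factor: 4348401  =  3^1*31^1* 46757^1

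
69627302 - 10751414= 58875888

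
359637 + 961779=1321416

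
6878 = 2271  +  4607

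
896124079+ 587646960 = 1483771039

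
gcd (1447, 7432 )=1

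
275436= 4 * 68859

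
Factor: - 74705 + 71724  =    -  11^1*271^1= - 2981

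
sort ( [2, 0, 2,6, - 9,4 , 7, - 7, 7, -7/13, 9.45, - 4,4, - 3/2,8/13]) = [ -9, - 7 , -4, - 3/2, - 7/13, 0,8/13,2,  2, 4, 4,6, 7,7, 9.45]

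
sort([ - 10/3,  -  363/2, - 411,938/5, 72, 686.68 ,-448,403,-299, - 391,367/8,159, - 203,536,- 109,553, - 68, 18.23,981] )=[-448,  -  411, - 391, - 299, - 203, - 363/2, - 109 , - 68, - 10/3,18.23, 367/8, 72,159,938/5, 403 , 536,553,686.68, 981 ] 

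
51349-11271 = 40078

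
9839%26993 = 9839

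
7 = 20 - 13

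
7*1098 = 7686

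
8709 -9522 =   -  813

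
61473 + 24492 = 85965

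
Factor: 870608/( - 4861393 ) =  - 2^4 * 37^( - 1 )  *83^(-1)*1583^(-1)*54413^1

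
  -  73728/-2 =36864+0/1 = 36864.00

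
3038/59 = 3038/59 = 51.49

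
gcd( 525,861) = 21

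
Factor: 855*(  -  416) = - 355680 = -2^5*3^2*5^1*13^1*19^1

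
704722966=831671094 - 126948128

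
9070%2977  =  139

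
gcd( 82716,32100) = 12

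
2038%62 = 54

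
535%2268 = 535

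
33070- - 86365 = 119435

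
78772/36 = 2188 + 1/9 = 2188.11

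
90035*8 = 720280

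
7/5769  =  7/5769 =0.00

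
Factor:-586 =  - 2^1 * 293^1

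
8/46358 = 4/23179 = 0.00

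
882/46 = 441/23 =19.17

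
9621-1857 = 7764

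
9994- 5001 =4993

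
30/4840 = 3/484 = 0.01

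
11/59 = 11/59 = 0.19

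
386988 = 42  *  9214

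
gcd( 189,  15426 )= 9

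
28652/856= 33 + 101/214 = 33.47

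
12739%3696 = 1651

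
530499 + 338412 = 868911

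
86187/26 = 3314+23/26 =3314.88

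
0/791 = 0 =0.00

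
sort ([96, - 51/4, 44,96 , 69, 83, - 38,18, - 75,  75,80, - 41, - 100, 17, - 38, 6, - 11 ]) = [ - 100 ,- 75 , - 41, - 38, -38,  -  51/4,-11, 6,17, 18, 44, 69, 75, 80, 83, 96, 96 ] 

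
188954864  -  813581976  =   - 624627112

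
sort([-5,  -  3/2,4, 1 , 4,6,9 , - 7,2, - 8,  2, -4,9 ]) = [ -8, - 7, - 5, - 4 , - 3/2,1, 2,2,  4,4,6,9,9 ] 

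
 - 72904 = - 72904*1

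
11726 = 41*286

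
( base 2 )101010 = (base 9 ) 46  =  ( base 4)222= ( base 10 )42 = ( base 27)1F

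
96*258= 24768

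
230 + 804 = 1034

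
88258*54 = 4765932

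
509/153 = 3 + 50/153  =  3.33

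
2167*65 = 140855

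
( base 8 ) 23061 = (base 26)EC1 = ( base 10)9777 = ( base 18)1C33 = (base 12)57A9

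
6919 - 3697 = 3222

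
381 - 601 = - 220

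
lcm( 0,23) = 0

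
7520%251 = 241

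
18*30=540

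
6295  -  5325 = 970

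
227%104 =19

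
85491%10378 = 2467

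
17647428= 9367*1884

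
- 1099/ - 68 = 1099/68 =16.16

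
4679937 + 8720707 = 13400644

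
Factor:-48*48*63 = -145152 = - 2^8 * 3^4*7^1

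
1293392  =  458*2824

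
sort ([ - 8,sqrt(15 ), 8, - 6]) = [ - 8 , - 6,sqrt( 15),  8] 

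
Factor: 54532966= 2^1*27266483^1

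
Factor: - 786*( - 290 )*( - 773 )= - 2^2* 3^1*5^1*29^1*131^1*773^1 =- 176197620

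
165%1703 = 165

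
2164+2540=4704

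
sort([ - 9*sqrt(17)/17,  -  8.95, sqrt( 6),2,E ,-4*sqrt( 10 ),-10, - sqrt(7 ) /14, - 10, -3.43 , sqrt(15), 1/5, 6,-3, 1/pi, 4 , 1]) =[ - 4*sqrt(10), - 10 , - 10, - 8.95,-3.43, - 3, - 9*  sqrt( 17 ) /17,  -  sqrt( 7) /14, 1/5,  1/pi, 1, 2,sqrt( 6),E,sqrt( 15), 4, 6 ] 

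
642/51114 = 107/8519 =0.01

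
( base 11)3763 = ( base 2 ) 1001100101101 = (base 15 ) 16c4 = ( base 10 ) 4909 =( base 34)48D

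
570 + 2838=3408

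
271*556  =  150676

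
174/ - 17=-11 + 13/17 = - 10.24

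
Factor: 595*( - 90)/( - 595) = 90 = 2^1*3^2*5^1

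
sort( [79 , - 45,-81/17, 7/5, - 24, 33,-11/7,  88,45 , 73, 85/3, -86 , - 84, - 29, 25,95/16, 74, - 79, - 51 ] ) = [ - 86 ,-84, - 79, - 51, - 45, -29, - 24,  -  81/17,- 11/7, 7/5, 95/16, 25,85/3, 33,45,73 , 74 , 79, 88]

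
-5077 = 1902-6979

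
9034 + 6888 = 15922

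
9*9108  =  81972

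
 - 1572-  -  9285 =7713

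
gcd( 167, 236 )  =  1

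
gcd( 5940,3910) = 10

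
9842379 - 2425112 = 7417267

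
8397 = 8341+56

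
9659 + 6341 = 16000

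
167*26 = 4342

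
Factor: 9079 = 7^1*1297^1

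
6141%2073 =1995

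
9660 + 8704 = 18364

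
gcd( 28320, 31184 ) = 16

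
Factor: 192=2^6*3^1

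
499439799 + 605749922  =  1105189721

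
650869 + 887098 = 1537967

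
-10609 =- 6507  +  -4102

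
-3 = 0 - 3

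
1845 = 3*615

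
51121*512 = 26173952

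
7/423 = 7/423 = 0.02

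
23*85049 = 1956127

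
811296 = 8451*96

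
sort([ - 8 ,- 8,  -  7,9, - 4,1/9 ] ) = [ - 8, - 8, - 7, - 4,1/9,9]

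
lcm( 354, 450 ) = 26550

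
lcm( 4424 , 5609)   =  314104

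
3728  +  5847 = 9575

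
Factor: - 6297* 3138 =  - 2^1*3^2*523^1*2099^1  =  - 19759986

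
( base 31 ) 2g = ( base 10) 78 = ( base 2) 1001110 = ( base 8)116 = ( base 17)4a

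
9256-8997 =259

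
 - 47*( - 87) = 4089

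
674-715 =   -  41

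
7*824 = 5768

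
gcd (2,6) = 2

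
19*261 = 4959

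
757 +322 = 1079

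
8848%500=348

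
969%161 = 3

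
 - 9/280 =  - 1 + 271/280 = - 0.03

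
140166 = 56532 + 83634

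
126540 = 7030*18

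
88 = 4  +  84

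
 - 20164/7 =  - 20164/7= - 2880.57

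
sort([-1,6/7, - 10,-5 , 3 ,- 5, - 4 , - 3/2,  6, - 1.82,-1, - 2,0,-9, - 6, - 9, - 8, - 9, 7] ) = [ - 10, - 9 , - 9, - 9, - 8, - 6, - 5, - 5,-4,- 2, - 1.82, - 3/2, - 1,  -  1,0 , 6/7,3,6 , 7] 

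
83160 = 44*1890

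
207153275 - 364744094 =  - 157590819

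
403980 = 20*20199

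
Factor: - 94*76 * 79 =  - 564376 = - 2^3*19^1* 47^1 * 79^1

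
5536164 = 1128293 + 4407871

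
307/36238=307/36238 = 0.01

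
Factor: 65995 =5^1 * 67^1*197^1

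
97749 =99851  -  2102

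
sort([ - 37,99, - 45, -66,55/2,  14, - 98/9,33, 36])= [ - 66, - 45, - 37, - 98/9 , 14,55/2,  33,  36,99 ]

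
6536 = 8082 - 1546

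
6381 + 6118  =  12499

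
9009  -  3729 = 5280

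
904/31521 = 904/31521 = 0.03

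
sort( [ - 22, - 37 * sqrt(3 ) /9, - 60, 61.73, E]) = [ - 60, -22 , - 37*sqrt( 3 )/9 , E, 61.73]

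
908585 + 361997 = 1270582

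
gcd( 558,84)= 6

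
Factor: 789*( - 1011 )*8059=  -3^2*263^1*337^1*8059^1 = -6428495061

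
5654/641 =8 + 526/641 = 8.82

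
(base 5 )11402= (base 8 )1524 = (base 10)852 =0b1101010100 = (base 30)SC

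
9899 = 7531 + 2368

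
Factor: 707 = 7^1*101^1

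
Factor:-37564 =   -  2^2*9391^1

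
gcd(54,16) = 2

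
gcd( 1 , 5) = 1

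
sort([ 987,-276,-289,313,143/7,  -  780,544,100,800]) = [  -  780, - 289, -276, 143/7, 100,313,  544, 800,  987]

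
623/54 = 623/54 = 11.54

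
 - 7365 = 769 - 8134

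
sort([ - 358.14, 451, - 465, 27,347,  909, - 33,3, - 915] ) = [ - 915, - 465,  -  358.14, -33,3, 27,  347,451, 909]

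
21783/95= 21783/95=229.29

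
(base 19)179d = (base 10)9570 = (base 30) aj0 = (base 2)10010101100010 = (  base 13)4482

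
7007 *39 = 273273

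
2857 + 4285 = 7142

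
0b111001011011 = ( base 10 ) 3675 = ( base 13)1899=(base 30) 42f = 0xe5b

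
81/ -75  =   - 27/25 = - 1.08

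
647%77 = 31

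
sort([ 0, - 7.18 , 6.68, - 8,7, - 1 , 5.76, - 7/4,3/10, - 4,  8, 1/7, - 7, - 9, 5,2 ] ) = [ - 9, - 8,  -  7.18, - 7,-4, - 7/4, - 1,  0,1/7,  3/10,2,5, 5.76,6.68,7,8]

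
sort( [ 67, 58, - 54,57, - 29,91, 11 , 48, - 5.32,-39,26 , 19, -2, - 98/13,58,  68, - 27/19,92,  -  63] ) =[-63, - 54, - 39,  -  29,-98/13, - 5.32, - 2, - 27/19, 11,  19,26, 48,57, 58,58,67,68,91,92] 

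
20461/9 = 20461/9 = 2273.44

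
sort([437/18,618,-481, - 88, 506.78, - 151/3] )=[ - 481, - 88,-151/3, 437/18,  506.78,618]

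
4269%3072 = 1197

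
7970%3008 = 1954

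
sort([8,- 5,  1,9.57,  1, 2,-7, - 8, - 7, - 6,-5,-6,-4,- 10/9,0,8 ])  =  [ - 8,-7,- 7, - 6,-6, - 5, - 5, - 4 , - 10/9,0,1,1 , 2, 8,8,9.57]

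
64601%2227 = 18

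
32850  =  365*90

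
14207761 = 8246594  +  5961167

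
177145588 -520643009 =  - 343497421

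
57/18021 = 19/6007 = 0.00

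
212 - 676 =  - 464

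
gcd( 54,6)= 6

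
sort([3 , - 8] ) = [ - 8, 3 ] 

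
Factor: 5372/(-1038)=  - 2686/519 = -2^1 *3^( - 1 )*17^1*79^1 *173^( - 1)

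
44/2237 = 44/2237 =0.02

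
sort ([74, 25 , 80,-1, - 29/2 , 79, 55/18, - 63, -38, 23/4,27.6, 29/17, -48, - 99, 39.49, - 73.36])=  [ - 99, - 73.36, - 63, - 48, - 38, - 29/2,  -  1, 29/17, 55/18,23/4, 25 , 27.6, 39.49, 74, 79,80]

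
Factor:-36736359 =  - 3^1 * 11^1*23^1*29^1 * 1669^1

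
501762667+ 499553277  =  1001315944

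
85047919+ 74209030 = 159256949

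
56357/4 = 14089 + 1/4= 14089.25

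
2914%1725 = 1189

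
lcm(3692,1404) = 99684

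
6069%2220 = 1629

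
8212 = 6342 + 1870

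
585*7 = 4095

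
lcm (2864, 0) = 0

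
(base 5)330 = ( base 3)10100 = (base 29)33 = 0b1011010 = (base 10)90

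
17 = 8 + 9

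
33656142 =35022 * 961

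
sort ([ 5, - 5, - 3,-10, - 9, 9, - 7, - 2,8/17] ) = [ - 10, - 9, - 7, - 5,  -  3, -2  ,  8/17, 5, 9]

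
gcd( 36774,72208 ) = 2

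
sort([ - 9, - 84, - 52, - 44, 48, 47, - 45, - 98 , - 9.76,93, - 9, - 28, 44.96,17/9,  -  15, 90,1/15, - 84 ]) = [ - 98,-84, - 84, - 52, - 45, - 44, - 28, - 15, - 9.76, - 9, - 9  ,  1/15, 17/9, 44.96,47,48, 90,93]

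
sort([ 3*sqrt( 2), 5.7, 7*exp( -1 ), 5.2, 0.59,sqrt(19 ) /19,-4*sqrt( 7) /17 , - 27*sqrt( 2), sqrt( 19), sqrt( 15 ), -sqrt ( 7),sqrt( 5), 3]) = [  -  27 * sqrt( 2),  -  sqrt( 7), - 4 * sqrt(7 ) /17, sqrt( 19)/19, 0.59, sqrt (5),7 * exp (-1), 3,  sqrt(15), 3* sqrt( 2 ),sqrt( 19 ) , 5.2,5.7] 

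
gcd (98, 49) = 49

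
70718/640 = 35359/320 = 110.50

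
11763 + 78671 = 90434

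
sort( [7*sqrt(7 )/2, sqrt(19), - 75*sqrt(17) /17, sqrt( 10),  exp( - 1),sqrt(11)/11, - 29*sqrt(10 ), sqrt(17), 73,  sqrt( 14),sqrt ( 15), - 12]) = [ - 29*sqrt(10), -75 * sqrt(17)/17, - 12 , sqrt(11)/11, exp( - 1),sqrt( 10) , sqrt(14 ),sqrt( 15 ),sqrt(17), sqrt( 19), 7*sqrt(7)/2, 73 ]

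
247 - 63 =184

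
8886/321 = 2962/107 = 27.68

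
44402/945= 46 +932/945 = 46.99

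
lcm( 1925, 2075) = 159775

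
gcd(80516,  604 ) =4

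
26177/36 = 727 + 5/36 = 727.14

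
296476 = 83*3572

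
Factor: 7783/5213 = 13^(- 1 )*43^1*181^1*401^( - 1)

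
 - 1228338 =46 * (-26703) 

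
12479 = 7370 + 5109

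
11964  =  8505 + 3459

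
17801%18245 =17801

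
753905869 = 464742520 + 289163349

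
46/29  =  46/29 = 1.59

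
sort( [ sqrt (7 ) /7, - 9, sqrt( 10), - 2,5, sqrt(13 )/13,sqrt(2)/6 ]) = [-9,  -  2, sqrt( 2 )/6,sqrt( 13)/13, sqrt( 7)/7,sqrt( 10) , 5 ] 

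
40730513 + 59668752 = 100399265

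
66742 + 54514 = 121256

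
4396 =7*628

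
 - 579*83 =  - 48057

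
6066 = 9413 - 3347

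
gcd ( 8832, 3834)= 6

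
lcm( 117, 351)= 351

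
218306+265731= 484037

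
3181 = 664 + 2517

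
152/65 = 2 + 22/65 = 2.34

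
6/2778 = 1/463= 0.00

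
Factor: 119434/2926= 11^( - 1 )*449^1 = 449/11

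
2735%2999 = 2735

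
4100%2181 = 1919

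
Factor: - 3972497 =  - 67^1*211^1*281^1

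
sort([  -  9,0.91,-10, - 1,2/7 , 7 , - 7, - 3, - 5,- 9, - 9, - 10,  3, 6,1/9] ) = [  -  10, - 10,-9,-9, - 9, - 7,-5, - 3, - 1,1/9, 2/7, 0.91, 3, 6,7 ]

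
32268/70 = 460  +  34/35 = 460.97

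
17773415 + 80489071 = 98262486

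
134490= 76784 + 57706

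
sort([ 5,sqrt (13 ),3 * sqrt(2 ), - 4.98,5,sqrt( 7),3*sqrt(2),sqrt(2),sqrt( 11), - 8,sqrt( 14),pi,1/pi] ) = [  -  8, - 4.98, 1/pi, sqrt (2),sqrt( 7), pi,sqrt ( 11), sqrt( 13), sqrt (14),3*sqrt( 2), 3*sqrt( 2),  5,5 ]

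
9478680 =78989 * 120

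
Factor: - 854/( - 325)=2^1*5^( - 2)*7^1*13^(- 1 )*61^1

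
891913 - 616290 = 275623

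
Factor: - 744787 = - 17^1*193^1*227^1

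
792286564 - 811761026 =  - 19474462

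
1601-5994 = -4393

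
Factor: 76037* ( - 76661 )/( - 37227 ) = 3^( - 1)*13^2*5849^1*5897^1*12409^ ( - 1 ) =5829072457/37227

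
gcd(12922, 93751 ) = 7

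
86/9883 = 86/9883 = 0.01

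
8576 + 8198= 16774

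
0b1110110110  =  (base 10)950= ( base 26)1ae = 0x3B6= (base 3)1022012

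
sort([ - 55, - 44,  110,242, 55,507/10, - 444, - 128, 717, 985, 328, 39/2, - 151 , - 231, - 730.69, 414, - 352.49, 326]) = [-730.69, - 444, - 352.49, - 231, - 151, - 128, - 55, - 44, 39/2,507/10, 55, 110 , 242, 326, 328, 414,  717, 985]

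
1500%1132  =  368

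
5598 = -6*(-933) 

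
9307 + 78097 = 87404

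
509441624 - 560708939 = - 51267315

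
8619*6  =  51714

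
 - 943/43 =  - 943/43 = -21.93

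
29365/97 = 29365/97 = 302.73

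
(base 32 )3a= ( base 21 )51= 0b1101010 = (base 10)106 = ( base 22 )4i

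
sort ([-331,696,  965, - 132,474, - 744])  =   [ - 744, - 331,  -  132,  474, 696, 965] 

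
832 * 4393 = 3654976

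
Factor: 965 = 5^1*193^1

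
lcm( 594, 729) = 16038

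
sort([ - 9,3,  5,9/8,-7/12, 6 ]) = [ - 9, - 7/12,9/8, 3, 5, 6]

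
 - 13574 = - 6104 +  - 7470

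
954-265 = 689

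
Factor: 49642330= 2^1*5^1*149^1*33317^1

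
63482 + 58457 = 121939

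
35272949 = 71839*491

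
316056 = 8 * 39507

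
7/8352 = 7/8352 = 0.00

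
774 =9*86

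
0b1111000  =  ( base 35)3F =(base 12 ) A0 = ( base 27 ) 4C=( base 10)120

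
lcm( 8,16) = 16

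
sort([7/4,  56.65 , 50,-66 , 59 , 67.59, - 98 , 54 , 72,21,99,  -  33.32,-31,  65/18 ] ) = [  -  98,-66, -33.32, - 31,7/4,65/18,  21, 50,54,56.65,59,67.59,72,99]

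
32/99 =32/99 = 0.32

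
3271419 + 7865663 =11137082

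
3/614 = 3/614 = 0.00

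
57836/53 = 57836/53 =1091.25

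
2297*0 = 0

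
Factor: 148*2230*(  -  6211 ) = - 2049878440  =  - 2^3*5^1*37^1*223^1*6211^1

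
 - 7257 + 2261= -4996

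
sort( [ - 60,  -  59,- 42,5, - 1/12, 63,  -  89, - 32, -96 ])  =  [  -  96,-89, - 60, - 59, - 42, - 32, -1/12, 5, 63 ]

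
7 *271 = 1897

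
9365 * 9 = 84285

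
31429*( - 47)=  - 1477163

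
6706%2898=910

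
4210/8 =2105/4 =526.25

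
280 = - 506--786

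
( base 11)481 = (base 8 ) 1075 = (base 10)573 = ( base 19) 1b3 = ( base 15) 283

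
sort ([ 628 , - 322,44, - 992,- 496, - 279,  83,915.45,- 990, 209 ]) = [ - 992, - 990, - 496,-322  , - 279, 44,83,209,628,915.45] 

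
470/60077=470/60077 = 0.01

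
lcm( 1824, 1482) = 23712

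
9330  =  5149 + 4181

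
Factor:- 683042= -2^1*341521^1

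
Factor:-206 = -2^1*103^1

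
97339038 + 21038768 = 118377806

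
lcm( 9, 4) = 36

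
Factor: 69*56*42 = 2^4*3^2*7^2*23^1 = 162288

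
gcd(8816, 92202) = 2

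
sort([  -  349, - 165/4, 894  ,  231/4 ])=[ -349, - 165/4,231/4, 894]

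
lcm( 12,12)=12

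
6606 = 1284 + 5322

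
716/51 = 14 + 2/51 = 14.04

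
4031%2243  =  1788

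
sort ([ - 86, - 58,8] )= [ - 86 , - 58, 8 ]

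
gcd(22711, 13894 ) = 1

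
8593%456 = 385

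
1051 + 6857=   7908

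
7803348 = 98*79626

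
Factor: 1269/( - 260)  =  -2^( - 2)*3^3* 5^(-1) *13^ ( - 1)*47^1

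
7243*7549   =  54677407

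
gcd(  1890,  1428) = 42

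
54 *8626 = 465804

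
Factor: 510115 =5^1*102023^1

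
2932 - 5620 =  - 2688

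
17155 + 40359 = 57514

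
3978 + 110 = 4088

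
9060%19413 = 9060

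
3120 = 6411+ - 3291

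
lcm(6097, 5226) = 36582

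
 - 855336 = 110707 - 966043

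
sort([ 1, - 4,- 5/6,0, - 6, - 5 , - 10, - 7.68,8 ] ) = [  -  10, - 7.68, - 6, - 5 ,-4, - 5/6 , 0 , 1,8]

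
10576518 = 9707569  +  868949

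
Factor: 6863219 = 11^1*623929^1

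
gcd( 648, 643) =1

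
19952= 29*688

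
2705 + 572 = 3277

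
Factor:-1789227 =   -  3^2 * 11^2*31^1*53^1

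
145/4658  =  145/4658 = 0.03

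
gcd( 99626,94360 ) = 2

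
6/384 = 1/64  =  0.02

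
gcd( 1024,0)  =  1024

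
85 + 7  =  92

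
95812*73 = 6994276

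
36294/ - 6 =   -  6049/1 = - 6049.00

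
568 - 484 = 84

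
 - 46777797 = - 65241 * 717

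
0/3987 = 0 = 0.00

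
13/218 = 13/218 = 0.06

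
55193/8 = 55193/8 = 6899.12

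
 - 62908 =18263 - 81171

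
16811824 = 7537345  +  9274479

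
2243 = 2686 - 443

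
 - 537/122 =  - 5 + 73/122 = - 4.40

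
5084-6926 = - 1842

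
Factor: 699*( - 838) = - 2^1  *3^1*233^1*419^1  =  - 585762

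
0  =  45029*0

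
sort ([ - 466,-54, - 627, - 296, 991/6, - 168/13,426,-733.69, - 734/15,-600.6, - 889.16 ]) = [ - 889.16, -733.69, - 627, - 600.6, - 466 , - 296, - 54, - 734/15, - 168/13,991/6,426]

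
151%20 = 11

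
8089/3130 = 2  +  1829/3130  =  2.58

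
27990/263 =27990/263  =  106.43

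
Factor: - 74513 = - 269^1*277^1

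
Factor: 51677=31^1 * 1667^1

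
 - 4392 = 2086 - 6478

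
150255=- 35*( - 4293)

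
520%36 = 16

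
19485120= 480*40594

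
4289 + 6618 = 10907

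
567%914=567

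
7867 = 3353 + 4514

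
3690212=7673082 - 3982870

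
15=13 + 2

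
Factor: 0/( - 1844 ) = 0 =0^1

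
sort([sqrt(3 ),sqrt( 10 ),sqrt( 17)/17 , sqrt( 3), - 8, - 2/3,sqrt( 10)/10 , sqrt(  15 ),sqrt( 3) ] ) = [ - 8, - 2/3,sqrt(17) /17, sqrt( 10) /10, sqrt( 3) , sqrt( 3) , sqrt( 3),  sqrt (10),sqrt( 15)] 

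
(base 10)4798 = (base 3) 20120201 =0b1001010111110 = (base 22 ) 9K2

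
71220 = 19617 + 51603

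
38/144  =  19/72 = 0.26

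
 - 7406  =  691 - 8097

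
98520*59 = 5812680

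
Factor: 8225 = 5^2 * 7^1 * 47^1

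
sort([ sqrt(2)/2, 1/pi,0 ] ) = [ 0,  1/pi , sqrt( 2 ) /2]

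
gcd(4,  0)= 4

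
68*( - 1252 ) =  - 85136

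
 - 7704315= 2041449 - 9745764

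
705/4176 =235/1392 = 0.17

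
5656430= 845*6694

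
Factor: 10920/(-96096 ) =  - 5/44 = -2^( - 2 ) * 5^1*11^( - 1) 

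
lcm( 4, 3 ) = 12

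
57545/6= 57545/6 = 9590.83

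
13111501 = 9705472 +3406029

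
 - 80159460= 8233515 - 88392975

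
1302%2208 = 1302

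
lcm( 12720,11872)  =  178080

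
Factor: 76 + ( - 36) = 2^3*5^1 = 40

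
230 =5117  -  4887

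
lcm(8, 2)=8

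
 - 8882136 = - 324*27414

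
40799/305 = 40799/305 = 133.77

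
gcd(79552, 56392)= 8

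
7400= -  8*( - 925 )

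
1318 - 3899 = -2581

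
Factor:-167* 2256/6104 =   -  47094/763 = -2^1*3^1*7^(-1)*47^1*109^(-1 )*167^1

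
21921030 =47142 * 465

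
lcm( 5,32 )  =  160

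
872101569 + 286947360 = 1159048929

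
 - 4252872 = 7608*( - 559 ) 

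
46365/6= 7727 + 1/2 = 7727.50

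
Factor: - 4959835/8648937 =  - 291755/508761 = - 3^( - 4) *5^1 * 11^( - 1 ) *23^1*43^1 * 59^1*571^( - 1) 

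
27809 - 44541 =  - 16732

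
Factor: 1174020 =2^2*3^1 * 5^1*17^1*1151^1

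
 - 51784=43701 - 95485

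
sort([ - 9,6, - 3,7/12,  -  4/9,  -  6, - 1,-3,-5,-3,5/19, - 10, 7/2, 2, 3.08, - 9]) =[ - 10,-9, - 9, - 6, - 5, - 3, - 3, - 3,  -  1, - 4/9,  5/19, 7/12,2,  3.08,7/2,6 ]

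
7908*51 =403308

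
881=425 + 456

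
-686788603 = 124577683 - 811366286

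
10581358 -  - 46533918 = 57115276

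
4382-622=3760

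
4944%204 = 48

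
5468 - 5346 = 122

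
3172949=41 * 77389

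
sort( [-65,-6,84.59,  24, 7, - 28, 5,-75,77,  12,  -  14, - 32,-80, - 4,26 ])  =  [-80,-75,- 65, - 32  ,-28,-14, - 6, - 4, 5, 7,12,24,26, 77, 84.59]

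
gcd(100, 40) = 20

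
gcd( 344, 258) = 86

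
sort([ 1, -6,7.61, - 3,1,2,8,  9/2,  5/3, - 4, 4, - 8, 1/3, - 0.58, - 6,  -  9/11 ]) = [ - 8 , - 6, - 6, - 4,-3, - 9/11, - 0.58,1/3, 1,1,5/3,2, 4,9/2,7.61, 8 ] 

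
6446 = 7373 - 927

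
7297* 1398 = 10201206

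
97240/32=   12155/4=3038.75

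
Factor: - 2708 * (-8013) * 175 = 2^2 * 3^1*5^2 * 7^1*677^1*2671^1 = 3797360700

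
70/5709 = 70/5709 = 0.01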